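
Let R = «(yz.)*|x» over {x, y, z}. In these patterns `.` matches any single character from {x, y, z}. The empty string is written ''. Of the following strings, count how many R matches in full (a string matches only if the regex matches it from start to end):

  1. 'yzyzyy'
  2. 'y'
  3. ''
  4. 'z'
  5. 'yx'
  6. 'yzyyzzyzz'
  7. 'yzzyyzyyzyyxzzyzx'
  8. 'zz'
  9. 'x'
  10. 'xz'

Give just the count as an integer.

3

1. 'yzyzyy' → no match
2. 'y' → no match
3. '' → match
4. 'z' → no match
5. 'yx' → no match
6. 'yzyyzzyzz' → match
7 → no match
8. 'zz' → no match
9. 'x' → match
10. 'xz' → no match
Total matched: 3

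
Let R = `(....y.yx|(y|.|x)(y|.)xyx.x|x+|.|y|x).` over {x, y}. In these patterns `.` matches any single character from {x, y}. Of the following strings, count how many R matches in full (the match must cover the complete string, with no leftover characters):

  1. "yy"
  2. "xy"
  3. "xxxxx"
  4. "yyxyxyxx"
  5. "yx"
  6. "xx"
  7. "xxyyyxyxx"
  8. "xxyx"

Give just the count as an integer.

7

1 → match
2 → match
3 → match
4 → match
5 → match
6 → match
7 → match
8 → no match
Total matched: 7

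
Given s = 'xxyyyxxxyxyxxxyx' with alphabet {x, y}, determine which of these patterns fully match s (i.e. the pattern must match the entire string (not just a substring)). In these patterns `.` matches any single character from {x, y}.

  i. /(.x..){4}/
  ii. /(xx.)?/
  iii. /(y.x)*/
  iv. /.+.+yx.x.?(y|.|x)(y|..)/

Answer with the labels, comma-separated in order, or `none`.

i, iv

i → match
ii → no match
iii → no match
iv → match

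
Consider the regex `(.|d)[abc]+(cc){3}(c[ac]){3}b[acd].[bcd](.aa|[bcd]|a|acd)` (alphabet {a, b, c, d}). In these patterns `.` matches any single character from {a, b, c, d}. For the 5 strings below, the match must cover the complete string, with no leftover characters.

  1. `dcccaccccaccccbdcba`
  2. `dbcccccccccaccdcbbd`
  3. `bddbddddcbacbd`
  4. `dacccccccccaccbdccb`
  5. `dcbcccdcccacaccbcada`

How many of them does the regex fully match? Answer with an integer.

1 → no match
2 → no match
3 → no match
4 → match
5 → no match
Total matched: 1

1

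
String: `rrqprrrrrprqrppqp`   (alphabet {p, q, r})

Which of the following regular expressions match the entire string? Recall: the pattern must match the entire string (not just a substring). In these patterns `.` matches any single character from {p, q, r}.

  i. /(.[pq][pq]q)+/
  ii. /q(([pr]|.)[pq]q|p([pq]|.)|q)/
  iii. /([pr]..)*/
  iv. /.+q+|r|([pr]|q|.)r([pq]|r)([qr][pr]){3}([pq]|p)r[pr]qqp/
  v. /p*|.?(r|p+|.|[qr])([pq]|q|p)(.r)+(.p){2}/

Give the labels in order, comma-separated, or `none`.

i → no match — must end with `q`
ii → no match — must start with `q`
iii → no match
iv → no match
v → match

v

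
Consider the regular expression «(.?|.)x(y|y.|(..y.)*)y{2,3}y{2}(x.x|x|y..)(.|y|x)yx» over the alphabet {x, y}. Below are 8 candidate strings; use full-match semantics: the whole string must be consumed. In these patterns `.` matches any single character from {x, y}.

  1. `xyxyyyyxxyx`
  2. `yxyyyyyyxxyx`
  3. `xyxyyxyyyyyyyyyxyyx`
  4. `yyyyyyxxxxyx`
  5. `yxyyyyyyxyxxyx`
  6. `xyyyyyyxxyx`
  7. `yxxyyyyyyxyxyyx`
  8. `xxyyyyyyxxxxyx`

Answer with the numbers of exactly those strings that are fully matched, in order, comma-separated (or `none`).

1. `xyxyyyyxxyx` → match
2. `yxyyyyyyxxyx` → match
3 → match
4. `yyyyyyxxxxyx` → no match
5 → match
6. `xyyyyyyxxyx` → match
7 → no match
8 → match

1, 2, 3, 5, 6, 8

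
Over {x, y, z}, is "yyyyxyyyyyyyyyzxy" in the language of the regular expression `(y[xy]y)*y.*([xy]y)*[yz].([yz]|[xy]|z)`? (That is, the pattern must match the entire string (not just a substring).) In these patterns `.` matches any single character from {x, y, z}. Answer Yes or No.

Yes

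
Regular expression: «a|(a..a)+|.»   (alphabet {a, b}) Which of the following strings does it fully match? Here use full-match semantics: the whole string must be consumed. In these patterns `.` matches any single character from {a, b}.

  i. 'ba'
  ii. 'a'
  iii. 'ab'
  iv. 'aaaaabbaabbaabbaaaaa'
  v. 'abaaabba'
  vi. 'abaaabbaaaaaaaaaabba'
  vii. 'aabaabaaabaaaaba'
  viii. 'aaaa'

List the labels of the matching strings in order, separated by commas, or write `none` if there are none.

ii, iv, v, vi, vii, viii

i. 'ba' → no match
ii. 'a' → match
iii. 'ab' → no match
iv → match
v. 'abaaabba' → match
vi → match
vii → match
viii. 'aaaa' → match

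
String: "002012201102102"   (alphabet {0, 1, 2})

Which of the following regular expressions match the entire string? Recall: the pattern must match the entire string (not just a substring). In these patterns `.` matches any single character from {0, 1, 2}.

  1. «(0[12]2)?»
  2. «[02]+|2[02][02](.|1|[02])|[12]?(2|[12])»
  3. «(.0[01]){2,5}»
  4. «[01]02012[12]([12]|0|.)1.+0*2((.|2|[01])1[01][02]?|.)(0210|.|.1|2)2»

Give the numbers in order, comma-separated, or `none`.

4

1 → no match
2 → no match
3 → no match
4 → match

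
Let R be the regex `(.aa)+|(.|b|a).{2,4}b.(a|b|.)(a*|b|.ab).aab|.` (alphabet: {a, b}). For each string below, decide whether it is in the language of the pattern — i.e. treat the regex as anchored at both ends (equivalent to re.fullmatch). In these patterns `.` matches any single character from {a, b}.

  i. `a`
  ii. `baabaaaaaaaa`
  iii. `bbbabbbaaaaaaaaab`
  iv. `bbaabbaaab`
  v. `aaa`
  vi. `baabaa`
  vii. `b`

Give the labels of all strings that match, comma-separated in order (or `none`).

i → match
ii → match
iii → match
iv → no match
v → match
vi → match
vii → match

i, ii, iii, v, vi, vii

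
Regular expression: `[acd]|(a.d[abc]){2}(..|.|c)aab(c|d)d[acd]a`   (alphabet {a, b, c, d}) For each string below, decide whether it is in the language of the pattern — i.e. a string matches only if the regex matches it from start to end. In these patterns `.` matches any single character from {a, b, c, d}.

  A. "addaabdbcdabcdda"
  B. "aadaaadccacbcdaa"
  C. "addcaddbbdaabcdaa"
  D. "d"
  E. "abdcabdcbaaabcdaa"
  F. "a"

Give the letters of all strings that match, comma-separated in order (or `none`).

C, D, E, F

A → no match
B → no match
C → match
D → match
E → match
F → match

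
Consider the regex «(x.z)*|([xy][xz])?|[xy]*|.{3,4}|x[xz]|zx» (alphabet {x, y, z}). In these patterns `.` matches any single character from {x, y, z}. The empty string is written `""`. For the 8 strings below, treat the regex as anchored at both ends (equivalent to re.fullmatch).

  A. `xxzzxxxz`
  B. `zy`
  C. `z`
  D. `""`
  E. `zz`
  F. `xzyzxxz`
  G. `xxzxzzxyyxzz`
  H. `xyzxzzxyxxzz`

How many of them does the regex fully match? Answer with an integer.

1

A → no match
B → no match
C → no match
D → match
E → no match
F → no match
G → no match
H → no match
Total matched: 1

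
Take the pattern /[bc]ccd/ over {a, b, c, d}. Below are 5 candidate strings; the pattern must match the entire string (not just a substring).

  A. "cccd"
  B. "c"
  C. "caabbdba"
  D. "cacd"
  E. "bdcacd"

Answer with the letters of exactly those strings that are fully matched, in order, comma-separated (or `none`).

A → match
B → no match — must end with "ccd"
C → no match — must end with "ccd"
D → no match — must end with "ccd"
E → no match — must end with "ccd"

A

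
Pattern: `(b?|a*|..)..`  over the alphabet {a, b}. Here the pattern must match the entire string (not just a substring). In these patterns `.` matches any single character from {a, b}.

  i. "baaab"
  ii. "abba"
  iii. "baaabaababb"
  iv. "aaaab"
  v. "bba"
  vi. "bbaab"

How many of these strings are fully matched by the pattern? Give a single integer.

i. "baaab" → no match
ii. "abba" → match
iii. "baaabaababb" → no match
iv. "aaaab" → match
v. "bba" → match
vi. "bbaab" → no match
Total matched: 3

3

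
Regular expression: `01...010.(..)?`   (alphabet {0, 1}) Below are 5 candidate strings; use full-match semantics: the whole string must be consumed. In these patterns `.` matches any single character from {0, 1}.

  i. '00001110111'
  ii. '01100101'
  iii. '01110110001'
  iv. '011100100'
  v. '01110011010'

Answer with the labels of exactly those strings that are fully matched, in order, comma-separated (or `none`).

iv

i → no match — must start with '01'
ii → no match
iii → no match
iv → match
v → no match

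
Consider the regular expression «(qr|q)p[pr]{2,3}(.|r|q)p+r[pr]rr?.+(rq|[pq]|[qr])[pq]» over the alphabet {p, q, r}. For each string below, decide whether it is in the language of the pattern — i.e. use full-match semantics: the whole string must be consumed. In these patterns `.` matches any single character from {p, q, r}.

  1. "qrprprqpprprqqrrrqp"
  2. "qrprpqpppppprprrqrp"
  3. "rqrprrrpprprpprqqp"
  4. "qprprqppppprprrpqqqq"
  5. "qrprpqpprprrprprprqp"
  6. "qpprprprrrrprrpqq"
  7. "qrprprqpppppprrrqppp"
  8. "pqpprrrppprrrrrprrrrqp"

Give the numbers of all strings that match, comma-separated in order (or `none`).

1, 2, 4, 5, 6, 7

1 → match
2 → match
3 → no match
4 → match
5 → match
6 → match
7 → match
8 → no match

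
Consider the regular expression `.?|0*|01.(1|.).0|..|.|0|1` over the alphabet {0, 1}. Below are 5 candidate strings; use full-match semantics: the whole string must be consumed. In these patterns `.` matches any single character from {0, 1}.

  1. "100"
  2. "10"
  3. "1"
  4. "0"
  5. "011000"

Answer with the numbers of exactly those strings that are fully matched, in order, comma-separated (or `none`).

2, 3, 4, 5

1 → no match
2 → match
3 → match
4 → match
5 → match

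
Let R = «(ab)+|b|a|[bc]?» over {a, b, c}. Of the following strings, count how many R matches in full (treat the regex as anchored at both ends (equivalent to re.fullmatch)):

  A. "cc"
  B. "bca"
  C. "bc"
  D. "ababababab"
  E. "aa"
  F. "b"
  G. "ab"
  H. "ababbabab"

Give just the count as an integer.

3

A → no match
B → no match
C → no match
D → match
E → no match
F → match
G → match
H → no match
Total matched: 3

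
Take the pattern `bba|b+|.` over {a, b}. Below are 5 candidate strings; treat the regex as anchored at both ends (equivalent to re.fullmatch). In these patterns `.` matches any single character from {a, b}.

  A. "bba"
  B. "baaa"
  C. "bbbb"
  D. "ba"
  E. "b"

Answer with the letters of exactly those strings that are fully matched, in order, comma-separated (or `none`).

A. "bba" → match
B. "baaa" → no match
C. "bbbb" → match
D. "ba" → no match
E. "b" → match

A, C, E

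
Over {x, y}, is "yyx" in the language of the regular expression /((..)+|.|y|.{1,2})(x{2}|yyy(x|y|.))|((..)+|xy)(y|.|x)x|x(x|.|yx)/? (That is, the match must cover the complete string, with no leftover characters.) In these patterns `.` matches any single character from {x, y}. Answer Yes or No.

No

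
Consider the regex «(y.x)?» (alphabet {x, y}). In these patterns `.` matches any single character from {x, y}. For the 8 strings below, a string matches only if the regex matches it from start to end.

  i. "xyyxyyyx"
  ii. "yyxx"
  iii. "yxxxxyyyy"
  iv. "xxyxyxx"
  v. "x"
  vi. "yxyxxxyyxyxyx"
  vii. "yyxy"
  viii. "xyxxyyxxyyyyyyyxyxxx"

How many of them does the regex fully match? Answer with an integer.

i → no match
ii → no match
iii → no match
iv → no match
v → no match
vi → no match
vii → no match
viii → no match
Total matched: 0

0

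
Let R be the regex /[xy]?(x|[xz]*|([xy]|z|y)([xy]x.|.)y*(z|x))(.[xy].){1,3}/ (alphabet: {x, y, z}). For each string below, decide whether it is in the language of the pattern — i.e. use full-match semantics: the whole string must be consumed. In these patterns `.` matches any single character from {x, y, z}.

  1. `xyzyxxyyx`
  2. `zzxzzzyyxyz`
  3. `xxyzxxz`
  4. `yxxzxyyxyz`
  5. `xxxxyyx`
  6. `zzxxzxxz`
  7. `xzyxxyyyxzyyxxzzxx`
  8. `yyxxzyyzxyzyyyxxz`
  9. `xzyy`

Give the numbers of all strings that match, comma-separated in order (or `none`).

1 → match
2 → match
3 → match
4 → match
5 → match
6 → match
7 → match
8 → match
9 → match

1, 2, 3, 4, 5, 6, 7, 8, 9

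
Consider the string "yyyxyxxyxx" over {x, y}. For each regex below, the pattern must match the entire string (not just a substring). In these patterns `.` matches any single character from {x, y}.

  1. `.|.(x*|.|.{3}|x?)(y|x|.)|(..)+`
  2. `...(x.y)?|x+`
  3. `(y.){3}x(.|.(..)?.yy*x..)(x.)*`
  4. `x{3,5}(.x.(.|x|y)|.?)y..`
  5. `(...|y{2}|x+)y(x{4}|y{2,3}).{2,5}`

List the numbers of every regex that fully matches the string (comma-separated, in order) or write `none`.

1, 3

1 → match
2 → no match
3 → match
4 → no match — must start with "x"
5 → no match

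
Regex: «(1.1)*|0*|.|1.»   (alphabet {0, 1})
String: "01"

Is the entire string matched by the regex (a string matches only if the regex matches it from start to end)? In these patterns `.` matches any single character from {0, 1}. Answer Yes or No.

No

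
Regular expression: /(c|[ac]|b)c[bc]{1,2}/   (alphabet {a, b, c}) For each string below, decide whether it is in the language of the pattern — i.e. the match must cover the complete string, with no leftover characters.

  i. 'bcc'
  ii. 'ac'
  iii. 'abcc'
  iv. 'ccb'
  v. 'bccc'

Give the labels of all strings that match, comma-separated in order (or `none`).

i. 'bcc' → match
ii. 'ac' → no match
iii. 'abcc' → no match
iv. 'ccb' → match
v. 'bccc' → match

i, iv, v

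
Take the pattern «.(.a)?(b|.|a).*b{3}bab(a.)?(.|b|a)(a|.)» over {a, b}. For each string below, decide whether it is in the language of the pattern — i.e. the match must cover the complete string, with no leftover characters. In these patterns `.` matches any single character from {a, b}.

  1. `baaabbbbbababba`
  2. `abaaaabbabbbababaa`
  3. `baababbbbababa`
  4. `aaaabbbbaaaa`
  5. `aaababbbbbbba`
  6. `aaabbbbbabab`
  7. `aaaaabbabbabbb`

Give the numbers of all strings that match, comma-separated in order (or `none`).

1, 6

1 → match
2 → no match
3 → no match
4 → no match
5 → no match
6 → match
7 → no match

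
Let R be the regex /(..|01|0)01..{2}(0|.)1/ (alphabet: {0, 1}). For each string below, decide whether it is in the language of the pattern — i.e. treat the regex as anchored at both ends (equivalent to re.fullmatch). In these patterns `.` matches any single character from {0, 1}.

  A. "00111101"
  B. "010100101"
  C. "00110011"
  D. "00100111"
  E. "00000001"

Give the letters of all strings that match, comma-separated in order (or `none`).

A. "00111101" → match
B. "010100101" → match
C. "00110011" → match
D. "00100111" → match
E. "00000001" → no match

A, B, C, D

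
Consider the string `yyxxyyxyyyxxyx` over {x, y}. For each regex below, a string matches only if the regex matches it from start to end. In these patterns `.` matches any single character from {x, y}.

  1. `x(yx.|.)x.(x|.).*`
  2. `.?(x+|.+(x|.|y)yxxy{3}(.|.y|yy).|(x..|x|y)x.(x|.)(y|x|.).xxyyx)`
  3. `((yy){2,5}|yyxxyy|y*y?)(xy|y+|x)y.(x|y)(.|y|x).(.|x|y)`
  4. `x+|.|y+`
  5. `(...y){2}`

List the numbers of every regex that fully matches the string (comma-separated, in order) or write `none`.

3

1 → no match — must start with `x`
2 → no match
3 → match
4 → no match
5 → no match — must end with `y`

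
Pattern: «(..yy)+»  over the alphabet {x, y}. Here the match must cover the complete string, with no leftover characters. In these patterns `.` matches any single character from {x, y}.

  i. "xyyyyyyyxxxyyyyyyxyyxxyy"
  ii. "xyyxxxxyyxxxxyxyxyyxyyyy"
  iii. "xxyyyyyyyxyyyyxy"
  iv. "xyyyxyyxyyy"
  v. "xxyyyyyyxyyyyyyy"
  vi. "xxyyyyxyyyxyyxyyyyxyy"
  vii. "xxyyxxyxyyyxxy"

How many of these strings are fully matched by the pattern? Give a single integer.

1

i → no match
ii → no match
iii → no match — must end with "yy"
iv. "xyyyxyyxyyy" → no match
v → match
vi → no match
vii → no match — must end with "yy"
Total matched: 1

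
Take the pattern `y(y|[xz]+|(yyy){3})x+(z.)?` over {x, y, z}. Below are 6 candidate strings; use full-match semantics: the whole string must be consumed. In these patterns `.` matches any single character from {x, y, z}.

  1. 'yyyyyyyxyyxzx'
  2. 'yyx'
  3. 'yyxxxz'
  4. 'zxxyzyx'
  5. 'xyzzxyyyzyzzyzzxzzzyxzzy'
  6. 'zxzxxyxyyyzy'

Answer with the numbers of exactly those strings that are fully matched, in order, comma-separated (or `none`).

1 → no match
2 → match
3 → no match
4 → no match — must start with 'y'
5 → no match — must start with 'y'
6 → no match — must start with 'y'

2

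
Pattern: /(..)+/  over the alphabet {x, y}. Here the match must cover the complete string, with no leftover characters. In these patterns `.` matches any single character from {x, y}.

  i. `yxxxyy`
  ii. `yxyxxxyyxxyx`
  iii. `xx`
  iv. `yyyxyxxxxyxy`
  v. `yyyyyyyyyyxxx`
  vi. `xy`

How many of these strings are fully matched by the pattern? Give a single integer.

5

i → match
ii → match
iii → match
iv → match
v → no match
vi → match
Total matched: 5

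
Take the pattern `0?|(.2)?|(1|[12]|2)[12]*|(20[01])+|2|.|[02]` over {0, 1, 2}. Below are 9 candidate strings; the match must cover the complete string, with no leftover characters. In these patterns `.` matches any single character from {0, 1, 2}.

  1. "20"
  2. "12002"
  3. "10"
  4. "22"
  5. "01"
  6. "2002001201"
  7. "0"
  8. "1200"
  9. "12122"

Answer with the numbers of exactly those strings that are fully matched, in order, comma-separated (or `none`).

4, 7, 9

1 → no match
2 → no match
3 → no match
4 → match
5 → no match
6 → no match
7 → match
8 → no match
9 → match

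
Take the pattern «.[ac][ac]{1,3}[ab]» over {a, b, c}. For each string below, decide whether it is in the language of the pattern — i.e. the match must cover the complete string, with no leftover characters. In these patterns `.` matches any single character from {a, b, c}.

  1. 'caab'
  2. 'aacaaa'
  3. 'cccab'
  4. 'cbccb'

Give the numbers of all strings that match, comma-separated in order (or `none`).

1, 2, 3

1. 'caab' → match
2. 'aacaaa' → match
3. 'cccab' → match
4. 'cbccb' → no match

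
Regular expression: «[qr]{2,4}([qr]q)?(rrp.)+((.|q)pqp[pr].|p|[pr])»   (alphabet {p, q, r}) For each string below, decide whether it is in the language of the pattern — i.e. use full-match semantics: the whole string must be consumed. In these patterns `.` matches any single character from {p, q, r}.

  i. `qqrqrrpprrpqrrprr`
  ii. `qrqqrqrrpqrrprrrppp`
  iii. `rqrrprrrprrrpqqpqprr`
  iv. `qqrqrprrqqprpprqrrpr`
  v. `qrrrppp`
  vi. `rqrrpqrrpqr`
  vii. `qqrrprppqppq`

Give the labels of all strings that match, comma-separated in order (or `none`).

i, ii, iii, v, vi, vii

i → match
ii → match
iii → match
iv → no match
v → match
vi → match
vii → match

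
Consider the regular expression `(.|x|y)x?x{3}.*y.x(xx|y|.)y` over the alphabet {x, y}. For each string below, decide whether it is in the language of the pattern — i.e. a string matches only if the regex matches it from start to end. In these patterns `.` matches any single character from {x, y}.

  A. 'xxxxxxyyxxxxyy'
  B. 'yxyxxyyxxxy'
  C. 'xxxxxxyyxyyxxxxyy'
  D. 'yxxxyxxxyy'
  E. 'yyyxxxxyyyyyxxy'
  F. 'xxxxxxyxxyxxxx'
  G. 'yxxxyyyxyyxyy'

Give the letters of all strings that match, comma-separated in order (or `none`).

A → no match
B → no match
C → no match
D → no match
E → no match
F → no match — must end with 'y'
G → match

G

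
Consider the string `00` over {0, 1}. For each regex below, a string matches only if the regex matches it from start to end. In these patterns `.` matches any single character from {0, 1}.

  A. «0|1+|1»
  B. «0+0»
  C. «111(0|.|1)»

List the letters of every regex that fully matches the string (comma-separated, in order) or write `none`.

A → no match
B → match
C → no match — must start with `111`

B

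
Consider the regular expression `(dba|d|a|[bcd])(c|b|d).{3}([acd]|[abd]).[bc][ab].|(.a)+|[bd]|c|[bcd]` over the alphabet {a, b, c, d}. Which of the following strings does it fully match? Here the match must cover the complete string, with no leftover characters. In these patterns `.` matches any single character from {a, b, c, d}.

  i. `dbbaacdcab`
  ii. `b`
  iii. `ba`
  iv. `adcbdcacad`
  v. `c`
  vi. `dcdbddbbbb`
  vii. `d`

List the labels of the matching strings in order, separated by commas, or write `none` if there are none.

i → match
ii → match
iii → match
iv → match
v → match
vi → match
vii → match

i, ii, iii, iv, v, vi, vii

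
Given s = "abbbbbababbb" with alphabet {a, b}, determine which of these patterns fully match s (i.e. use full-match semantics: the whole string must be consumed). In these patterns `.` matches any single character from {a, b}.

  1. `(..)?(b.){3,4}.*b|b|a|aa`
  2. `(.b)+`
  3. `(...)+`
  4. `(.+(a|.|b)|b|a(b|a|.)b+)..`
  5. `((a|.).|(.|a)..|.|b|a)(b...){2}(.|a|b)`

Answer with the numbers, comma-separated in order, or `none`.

1 → no match
2 → match
3 → match
4 → match
5 → match

2, 3, 4, 5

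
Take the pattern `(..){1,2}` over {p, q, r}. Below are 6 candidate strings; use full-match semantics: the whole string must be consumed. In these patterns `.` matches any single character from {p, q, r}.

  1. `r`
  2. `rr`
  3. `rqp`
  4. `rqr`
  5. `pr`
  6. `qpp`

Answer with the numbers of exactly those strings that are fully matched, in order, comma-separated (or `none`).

2, 5

1 → no match
2 → match
3 → no match
4 → no match
5 → match
6 → no match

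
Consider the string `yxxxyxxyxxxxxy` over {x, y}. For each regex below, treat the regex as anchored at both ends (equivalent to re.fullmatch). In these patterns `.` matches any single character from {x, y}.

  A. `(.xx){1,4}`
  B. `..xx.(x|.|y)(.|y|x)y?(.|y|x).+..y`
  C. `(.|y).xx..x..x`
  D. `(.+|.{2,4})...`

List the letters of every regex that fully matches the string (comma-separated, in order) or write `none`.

B, D

A → no match — must end with `xx`
B → match
C → no match — must end with `x`
D → match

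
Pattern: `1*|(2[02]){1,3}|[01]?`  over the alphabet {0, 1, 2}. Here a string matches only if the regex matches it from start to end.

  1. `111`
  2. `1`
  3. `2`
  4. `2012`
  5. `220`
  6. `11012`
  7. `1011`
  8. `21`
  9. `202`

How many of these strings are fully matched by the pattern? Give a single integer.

2

1 → match
2 → match
3 → no match
4 → no match
5 → no match
6 → no match
7 → no match
8 → no match
9 → no match
Total matched: 2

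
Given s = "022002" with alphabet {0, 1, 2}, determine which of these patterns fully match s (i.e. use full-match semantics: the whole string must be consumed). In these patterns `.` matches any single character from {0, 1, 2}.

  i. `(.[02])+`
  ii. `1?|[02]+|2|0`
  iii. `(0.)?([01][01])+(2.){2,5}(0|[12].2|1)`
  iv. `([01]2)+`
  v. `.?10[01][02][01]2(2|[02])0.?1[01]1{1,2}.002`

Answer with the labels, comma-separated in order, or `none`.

i → match
ii → match
iii → no match
iv → no match
v → no match

i, ii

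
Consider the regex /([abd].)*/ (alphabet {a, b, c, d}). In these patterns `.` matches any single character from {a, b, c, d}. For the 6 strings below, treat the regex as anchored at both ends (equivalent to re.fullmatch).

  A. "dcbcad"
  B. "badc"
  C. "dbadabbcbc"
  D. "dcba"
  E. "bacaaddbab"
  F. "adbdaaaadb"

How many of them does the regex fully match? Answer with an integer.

A → match
B → match
C → match
D → match
E → no match
F → match
Total matched: 5

5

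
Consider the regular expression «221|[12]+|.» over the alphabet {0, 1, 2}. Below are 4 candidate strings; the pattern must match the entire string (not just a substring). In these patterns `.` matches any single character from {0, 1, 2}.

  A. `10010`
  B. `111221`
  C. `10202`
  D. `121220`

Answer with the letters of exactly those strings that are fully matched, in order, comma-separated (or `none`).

A → no match
B → match
C → no match
D → no match

B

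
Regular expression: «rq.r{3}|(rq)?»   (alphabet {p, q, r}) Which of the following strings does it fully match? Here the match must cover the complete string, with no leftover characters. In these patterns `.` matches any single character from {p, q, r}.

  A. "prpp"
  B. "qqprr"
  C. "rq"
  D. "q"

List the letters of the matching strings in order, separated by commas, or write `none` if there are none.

A → no match
B → no match
C → match
D → no match

C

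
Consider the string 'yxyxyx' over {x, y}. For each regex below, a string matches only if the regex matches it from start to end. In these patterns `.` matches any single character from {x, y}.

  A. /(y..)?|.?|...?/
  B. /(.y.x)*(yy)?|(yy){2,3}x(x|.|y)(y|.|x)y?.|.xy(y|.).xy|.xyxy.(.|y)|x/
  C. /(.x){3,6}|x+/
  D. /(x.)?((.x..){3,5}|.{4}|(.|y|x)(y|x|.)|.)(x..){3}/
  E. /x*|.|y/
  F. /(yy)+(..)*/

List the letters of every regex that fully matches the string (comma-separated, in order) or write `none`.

A → no match
B → no match
C → match
D → no match
E → no match
F → no match — must start with 'yy'

C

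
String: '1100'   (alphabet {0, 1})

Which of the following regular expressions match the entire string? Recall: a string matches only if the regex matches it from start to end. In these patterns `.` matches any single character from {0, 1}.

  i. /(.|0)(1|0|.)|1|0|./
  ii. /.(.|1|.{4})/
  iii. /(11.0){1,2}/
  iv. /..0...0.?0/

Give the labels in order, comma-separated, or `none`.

iii

i → no match
ii → no match
iii → match
iv → no match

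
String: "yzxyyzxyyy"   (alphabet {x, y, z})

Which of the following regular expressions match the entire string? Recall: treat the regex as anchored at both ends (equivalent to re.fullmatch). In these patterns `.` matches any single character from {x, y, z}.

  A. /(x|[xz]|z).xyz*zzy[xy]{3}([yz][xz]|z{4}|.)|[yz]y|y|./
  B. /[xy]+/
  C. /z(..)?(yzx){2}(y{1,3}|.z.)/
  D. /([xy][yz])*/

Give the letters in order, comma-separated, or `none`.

A → no match
B → no match
C → no match — must start with "z"
D → match

D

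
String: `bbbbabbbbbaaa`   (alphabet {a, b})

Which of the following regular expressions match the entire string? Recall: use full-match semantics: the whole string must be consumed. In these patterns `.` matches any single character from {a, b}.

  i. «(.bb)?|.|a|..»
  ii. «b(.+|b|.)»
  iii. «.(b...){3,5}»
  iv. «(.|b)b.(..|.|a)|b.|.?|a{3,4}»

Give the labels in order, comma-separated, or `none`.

i → no match
ii → match
iii → match
iv → no match

ii, iii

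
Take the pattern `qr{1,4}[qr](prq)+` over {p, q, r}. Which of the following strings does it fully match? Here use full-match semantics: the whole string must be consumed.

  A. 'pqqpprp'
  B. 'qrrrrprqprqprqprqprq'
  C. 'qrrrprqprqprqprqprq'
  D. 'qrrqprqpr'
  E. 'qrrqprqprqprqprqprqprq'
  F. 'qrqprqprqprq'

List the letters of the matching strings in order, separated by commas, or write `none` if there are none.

B, C, E, F

A → no match — must start with 'qr'
B → match
C → match
D → no match — must end with 'prq'
E → match
F → match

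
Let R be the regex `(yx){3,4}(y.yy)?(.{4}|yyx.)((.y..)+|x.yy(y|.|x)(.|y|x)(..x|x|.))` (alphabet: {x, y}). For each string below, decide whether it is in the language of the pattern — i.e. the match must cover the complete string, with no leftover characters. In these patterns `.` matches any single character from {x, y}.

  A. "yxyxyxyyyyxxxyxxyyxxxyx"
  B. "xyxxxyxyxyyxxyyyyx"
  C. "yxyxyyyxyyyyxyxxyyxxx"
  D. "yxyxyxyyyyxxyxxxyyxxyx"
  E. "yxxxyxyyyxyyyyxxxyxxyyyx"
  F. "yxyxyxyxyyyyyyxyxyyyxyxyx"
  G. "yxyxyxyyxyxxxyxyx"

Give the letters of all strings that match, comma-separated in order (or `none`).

A, F

A → match
B → no match — must start with "yx"
C → no match
D → no match
E → no match
F → match
G → no match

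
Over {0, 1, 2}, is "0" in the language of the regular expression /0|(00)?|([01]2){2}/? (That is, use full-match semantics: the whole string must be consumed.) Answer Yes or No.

Yes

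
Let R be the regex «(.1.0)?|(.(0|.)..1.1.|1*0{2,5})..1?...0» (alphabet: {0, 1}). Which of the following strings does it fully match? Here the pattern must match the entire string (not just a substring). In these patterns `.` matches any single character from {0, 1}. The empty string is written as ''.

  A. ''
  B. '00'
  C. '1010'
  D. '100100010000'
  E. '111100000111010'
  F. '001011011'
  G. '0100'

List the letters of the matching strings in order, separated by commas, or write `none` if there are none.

A, E, G

A → match
B → no match
C → no match
D → no match
E → match
F → no match
G → match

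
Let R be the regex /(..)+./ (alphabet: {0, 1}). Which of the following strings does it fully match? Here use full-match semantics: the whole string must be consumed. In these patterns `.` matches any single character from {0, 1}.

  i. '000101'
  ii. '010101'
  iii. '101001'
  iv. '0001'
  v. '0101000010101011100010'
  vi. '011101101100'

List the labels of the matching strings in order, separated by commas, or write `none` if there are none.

none

i → no match
ii → no match
iii → no match
iv → no match
v → no match
vi → no match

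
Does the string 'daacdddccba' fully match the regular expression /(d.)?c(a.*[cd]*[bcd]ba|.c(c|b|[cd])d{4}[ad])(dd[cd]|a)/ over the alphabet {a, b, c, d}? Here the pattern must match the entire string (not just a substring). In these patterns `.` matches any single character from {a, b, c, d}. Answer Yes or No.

No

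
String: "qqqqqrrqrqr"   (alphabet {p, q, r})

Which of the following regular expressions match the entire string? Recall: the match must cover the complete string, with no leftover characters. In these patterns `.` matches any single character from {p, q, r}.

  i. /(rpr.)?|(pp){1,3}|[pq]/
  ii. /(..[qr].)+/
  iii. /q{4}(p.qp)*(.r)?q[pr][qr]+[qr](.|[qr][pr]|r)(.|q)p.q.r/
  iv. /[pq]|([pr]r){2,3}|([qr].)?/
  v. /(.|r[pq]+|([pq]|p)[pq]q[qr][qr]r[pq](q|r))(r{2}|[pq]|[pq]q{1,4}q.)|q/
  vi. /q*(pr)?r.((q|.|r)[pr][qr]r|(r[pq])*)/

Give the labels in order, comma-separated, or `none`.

i → no match
ii → no match
iii → no match
iv → no match
v → no match
vi → match

vi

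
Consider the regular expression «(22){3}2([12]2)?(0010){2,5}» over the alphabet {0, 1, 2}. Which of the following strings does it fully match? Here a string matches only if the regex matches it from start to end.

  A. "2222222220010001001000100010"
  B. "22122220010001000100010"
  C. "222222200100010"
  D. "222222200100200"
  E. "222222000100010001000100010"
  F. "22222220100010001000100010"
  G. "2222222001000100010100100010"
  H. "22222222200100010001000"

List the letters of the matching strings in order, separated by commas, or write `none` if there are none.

A → no match
B → no match
C → match
D → no match — must end with "0010"
E → no match
F → no match
G → no match
H → no match — must end with "0010"

C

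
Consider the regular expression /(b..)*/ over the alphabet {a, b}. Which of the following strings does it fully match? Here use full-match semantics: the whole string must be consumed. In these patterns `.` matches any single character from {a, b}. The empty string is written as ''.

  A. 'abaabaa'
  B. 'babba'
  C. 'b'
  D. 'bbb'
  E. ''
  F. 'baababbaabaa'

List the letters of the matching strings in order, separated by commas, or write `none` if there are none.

D, E, F

A. 'abaabaa' → no match
B. 'babba' → no match
C. 'b' → no match
D. 'bbb' → match
E. '' → match
F. 'baababbaabaa' → match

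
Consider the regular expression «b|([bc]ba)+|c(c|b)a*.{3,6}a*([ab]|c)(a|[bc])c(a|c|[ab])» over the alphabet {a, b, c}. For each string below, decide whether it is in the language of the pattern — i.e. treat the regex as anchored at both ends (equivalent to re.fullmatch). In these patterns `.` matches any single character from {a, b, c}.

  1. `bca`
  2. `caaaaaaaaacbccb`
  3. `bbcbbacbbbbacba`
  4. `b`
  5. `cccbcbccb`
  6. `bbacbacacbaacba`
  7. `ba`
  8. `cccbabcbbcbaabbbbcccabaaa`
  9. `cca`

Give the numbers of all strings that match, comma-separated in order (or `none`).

1. `bca` → no match
2 → no match
3 → no match
4. `b` → match
5. `cccbcbccb` → match
6 → no match
7. `ba` → no match
8 → no match
9. `cca` → no match

4, 5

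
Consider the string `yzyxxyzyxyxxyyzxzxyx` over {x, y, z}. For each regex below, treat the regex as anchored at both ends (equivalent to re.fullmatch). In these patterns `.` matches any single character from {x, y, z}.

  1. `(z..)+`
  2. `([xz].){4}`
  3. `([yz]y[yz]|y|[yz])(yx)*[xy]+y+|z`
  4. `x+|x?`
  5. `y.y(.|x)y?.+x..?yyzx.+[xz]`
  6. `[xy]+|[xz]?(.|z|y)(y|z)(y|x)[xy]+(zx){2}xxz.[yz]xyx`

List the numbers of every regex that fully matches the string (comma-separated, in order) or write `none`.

5

1 → no match — must start with `z`
2 → no match
3 → no match
4 → no match
5 → match
6 → no match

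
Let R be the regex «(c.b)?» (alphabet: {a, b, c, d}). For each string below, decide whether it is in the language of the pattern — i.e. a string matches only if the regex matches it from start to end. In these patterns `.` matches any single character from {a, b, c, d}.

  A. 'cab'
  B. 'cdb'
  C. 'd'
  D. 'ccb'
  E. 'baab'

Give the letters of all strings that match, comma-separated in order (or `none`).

A, B, D

A. 'cab' → match
B. 'cdb' → match
C. 'd' → no match
D. 'ccb' → match
E. 'baab' → no match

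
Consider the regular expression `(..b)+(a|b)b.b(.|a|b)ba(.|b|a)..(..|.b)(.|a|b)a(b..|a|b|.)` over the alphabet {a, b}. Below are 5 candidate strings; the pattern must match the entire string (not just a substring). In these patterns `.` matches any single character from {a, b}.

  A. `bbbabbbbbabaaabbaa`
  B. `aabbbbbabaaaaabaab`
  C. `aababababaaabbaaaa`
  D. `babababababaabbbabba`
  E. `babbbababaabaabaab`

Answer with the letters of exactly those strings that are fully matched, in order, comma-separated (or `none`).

A, B, C, D, E

A → match
B → match
C → match
D → match
E → match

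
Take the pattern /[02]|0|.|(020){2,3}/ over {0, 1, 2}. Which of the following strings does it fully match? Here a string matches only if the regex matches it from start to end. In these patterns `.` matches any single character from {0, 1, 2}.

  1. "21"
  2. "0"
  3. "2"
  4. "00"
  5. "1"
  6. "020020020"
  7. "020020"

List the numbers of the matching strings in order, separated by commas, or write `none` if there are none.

1 → no match
2 → match
3 → match
4 → no match
5 → match
6 → match
7 → match

2, 3, 5, 6, 7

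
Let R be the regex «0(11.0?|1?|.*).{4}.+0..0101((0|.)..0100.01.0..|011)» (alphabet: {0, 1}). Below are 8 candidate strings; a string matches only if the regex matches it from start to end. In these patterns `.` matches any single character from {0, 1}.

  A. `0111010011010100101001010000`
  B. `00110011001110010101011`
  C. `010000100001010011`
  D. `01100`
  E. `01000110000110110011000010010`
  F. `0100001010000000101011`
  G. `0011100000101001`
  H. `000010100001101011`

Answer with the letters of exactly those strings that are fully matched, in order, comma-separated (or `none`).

A, B, F

A → match
B → match
C → no match
D → no match
E → no match
F → match
G → no match
H → no match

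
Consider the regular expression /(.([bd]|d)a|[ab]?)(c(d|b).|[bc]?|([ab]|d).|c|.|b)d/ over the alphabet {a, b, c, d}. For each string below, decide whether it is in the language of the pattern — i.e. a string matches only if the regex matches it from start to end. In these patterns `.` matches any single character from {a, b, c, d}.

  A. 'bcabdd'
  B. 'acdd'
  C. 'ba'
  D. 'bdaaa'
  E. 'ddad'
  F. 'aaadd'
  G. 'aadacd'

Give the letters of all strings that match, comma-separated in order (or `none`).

A. 'bcabdd' → no match
B. 'acdd' → no match
C. 'ba' → no match — must end with 'd'
D. 'bdaaa' → no match — must end with 'd'
E. 'ddad' → match
F. 'aaadd' → no match
G. 'aadacd' → no match

E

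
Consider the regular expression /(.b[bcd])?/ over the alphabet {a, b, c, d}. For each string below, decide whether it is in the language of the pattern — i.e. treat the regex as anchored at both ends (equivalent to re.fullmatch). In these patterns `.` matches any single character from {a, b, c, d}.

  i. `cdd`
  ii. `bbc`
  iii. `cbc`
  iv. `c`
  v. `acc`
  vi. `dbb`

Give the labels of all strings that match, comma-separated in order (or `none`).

ii, iii, vi

i → no match
ii → match
iii → match
iv → no match
v → no match
vi → match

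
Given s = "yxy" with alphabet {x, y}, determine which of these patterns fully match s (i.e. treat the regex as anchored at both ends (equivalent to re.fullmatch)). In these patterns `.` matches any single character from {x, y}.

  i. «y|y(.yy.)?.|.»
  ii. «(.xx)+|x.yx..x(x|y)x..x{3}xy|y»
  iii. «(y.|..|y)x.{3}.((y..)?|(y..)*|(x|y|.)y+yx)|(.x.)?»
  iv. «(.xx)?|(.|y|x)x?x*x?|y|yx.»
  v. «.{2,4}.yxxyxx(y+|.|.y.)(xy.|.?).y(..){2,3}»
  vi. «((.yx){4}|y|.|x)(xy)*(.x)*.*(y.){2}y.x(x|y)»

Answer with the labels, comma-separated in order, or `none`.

iii, iv

i → no match
ii → no match
iii → match
iv → match
v → no match
vi → no match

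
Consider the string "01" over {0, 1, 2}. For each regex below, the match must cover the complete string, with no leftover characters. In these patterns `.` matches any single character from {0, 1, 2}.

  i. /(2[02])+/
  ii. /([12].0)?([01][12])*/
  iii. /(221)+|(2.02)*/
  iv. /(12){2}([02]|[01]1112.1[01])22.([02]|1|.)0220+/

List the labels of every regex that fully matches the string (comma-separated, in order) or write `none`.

ii

i → no match — must start with "2"
ii → match
iii → no match
iv → no match — must start with "12"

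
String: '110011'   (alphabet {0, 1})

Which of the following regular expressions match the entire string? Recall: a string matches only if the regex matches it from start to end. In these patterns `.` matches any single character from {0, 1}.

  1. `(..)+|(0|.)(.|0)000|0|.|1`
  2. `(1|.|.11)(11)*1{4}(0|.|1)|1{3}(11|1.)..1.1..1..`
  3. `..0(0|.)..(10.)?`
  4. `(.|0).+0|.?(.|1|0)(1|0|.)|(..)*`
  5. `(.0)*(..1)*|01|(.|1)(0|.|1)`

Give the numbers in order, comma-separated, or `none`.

1, 3, 4

1 → match
2 → no match
3 → match
4 → match
5 → no match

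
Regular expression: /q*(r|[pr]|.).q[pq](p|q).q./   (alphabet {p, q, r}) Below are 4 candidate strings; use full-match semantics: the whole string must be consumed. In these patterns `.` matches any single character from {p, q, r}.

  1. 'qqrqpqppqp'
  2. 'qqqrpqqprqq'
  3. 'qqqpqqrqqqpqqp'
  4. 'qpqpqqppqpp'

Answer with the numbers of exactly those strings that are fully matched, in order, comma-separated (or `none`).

1 → no match
2 → match
3 → no match
4 → no match

2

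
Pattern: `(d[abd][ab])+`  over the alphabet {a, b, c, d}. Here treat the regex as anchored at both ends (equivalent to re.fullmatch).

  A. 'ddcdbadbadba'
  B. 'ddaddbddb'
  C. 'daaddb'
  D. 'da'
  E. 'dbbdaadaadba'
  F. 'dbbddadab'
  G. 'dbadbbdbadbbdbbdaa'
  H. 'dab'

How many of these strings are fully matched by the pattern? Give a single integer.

A. 'ddcdbadbadba' → no match
B. 'ddaddbddb' → match
C. 'daaddb' → match
D. 'da' → no match
E. 'dbbdaadaadba' → match
F. 'dbbddadab' → match
G → match
H. 'dab' → match
Total matched: 6

6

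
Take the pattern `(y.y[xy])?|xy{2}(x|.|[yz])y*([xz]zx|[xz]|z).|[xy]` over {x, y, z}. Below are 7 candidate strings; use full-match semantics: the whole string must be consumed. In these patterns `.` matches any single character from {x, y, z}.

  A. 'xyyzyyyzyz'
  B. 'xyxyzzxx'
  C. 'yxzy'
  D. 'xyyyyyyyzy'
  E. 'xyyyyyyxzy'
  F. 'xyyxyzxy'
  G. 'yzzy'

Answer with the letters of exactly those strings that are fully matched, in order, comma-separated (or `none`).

D

A → no match
B → no match
C → no match
D → match
E → no match
F → no match
G → no match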